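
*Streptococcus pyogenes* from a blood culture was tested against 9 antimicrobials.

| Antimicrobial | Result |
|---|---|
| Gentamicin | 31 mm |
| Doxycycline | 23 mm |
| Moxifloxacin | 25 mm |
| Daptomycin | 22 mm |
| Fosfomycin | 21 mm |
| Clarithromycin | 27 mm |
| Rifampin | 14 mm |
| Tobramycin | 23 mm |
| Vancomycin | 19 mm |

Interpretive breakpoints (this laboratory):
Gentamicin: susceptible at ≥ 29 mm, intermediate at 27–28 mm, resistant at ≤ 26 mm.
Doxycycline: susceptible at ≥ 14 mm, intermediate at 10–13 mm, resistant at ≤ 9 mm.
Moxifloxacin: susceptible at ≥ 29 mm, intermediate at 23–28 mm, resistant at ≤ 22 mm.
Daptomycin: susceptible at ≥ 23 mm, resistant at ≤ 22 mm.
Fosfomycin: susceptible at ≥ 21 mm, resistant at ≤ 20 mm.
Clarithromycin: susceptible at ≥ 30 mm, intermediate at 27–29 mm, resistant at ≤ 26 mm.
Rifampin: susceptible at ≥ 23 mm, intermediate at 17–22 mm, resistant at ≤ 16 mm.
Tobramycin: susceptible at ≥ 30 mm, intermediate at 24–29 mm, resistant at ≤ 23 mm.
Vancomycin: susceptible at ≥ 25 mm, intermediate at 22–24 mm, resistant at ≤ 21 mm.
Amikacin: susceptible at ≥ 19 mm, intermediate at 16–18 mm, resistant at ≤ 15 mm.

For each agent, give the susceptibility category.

S, S, I, R, S, I, R, R, R

Gentamicin: 31 mm is ≥ 29 mm ⇒ Susceptible
Doxycycline: 23 mm is ≥ 14 mm ⇒ susceptible
Moxifloxacin: 25 mm is in 23–28 mm ⇒ Intermediate
Daptomycin 22 mm: ≤ 22 mm → R
Fosfomycin (21 mm) ≥ 21 mm — susceptible
Clarithromycin: 27 mm is in 27–29 mm — I
Rifampin 14 mm: ≤ 16 mm ⇒ resistant
Tobramycin: 23 mm is ≤ 23 mm — Resistant
Vancomycin 19 mm: ≤ 21 mm → resistant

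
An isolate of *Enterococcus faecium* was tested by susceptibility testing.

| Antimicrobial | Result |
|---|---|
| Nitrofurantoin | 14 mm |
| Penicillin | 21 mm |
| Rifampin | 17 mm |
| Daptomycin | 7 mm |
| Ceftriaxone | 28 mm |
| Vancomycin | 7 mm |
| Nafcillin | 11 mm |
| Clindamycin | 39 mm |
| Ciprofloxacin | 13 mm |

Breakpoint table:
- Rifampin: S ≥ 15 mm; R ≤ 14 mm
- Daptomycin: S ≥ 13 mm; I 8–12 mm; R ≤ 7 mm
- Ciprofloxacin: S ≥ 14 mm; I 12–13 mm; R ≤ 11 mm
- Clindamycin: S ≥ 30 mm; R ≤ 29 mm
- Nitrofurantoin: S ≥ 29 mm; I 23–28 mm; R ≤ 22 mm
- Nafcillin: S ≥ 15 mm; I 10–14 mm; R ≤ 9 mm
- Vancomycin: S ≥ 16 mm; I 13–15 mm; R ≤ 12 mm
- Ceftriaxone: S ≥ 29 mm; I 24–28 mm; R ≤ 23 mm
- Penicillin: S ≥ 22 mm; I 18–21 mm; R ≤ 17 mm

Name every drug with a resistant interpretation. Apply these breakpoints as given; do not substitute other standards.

nitrofurantoin, daptomycin, vancomycin

Nitrofurantoin (14 mm) ≤ 22 mm ⇒ Resistant
Penicillin (21 mm) in 18–21 mm — intermediate
Rifampin 17 mm: ≥ 15 mm → Susceptible
Daptomycin 7 mm: ≤ 7 mm — resistant
Ceftriaxone (28 mm) in 24–28 mm — I
Vancomycin 7 mm: ≤ 12 mm → resistant
Nafcillin 11 mm: in 10–14 mm → I
Clindamycin (39 mm) ≥ 30 mm — Susceptible
Ciprofloxacin: 13 mm is in 12–13 mm → I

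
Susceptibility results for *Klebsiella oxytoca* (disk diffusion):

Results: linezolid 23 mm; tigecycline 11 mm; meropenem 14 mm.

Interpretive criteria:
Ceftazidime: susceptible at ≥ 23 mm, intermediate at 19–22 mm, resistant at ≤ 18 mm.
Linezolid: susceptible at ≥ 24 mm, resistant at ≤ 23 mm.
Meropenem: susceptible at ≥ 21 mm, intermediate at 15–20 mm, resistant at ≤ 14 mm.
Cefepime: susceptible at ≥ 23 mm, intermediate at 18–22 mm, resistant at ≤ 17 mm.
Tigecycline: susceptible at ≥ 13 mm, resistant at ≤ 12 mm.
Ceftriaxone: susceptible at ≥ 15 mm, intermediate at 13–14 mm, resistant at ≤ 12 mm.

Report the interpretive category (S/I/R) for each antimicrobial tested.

R, R, R

Linezolid (23 mm) ≤ 23 mm → R
Tigecycline (11 mm) ≤ 12 mm ⇒ resistant
Meropenem: 14 mm is ≤ 14 mm ⇒ R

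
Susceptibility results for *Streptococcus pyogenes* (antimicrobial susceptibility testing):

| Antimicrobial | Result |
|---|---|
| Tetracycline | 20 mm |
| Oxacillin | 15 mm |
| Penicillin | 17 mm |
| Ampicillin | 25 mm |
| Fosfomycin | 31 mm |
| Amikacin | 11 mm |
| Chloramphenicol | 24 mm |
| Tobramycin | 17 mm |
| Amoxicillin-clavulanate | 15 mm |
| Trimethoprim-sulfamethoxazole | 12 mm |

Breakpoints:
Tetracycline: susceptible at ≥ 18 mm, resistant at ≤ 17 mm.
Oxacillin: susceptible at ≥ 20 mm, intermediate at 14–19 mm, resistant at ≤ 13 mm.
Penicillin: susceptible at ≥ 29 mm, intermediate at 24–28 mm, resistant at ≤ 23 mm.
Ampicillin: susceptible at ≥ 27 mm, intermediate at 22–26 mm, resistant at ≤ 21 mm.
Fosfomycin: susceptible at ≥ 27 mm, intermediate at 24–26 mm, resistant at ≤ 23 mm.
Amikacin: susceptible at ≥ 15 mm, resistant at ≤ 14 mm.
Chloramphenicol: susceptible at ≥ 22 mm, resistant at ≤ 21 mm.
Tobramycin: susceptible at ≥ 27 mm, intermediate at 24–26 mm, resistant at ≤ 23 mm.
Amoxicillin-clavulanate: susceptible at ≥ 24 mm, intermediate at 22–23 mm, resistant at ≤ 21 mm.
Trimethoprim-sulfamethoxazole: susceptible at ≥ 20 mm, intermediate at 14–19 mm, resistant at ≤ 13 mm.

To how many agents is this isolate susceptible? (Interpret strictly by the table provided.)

3

Tetracycline (20 mm) ≥ 18 mm — S
Oxacillin 15 mm: in 14–19 mm ⇒ I
Penicillin 17 mm: ≤ 23 mm ⇒ R
Ampicillin: 25 mm is in 22–26 mm — intermediate
Fosfomycin (31 mm) ≥ 27 mm → S
Amikacin: 11 mm is ≤ 14 mm ⇒ Resistant
Chloramphenicol (24 mm) ≥ 22 mm → S
Tobramycin 17 mm: ≤ 23 mm → resistant
Amoxicillin-clavulanate (15 mm) ≤ 21 mm — resistant
Trimethoprim-sulfamethoxazole (12 mm) ≤ 13 mm — resistant
Susceptible: 3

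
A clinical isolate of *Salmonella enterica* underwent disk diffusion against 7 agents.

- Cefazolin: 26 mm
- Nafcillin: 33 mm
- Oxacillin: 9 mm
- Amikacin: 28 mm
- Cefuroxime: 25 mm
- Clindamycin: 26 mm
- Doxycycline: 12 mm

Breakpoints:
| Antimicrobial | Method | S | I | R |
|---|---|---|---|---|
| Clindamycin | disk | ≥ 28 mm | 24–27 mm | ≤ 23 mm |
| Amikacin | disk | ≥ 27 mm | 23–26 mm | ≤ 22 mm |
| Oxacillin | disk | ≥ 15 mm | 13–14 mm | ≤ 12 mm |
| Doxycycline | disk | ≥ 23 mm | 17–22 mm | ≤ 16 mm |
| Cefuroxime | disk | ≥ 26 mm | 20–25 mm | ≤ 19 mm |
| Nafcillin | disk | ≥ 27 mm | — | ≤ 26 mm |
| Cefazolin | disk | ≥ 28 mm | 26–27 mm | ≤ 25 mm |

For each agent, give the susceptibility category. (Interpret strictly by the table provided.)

Cefazolin: 26 mm is in 26–27 mm → I
Nafcillin 33 mm: ≥ 27 mm — Susceptible
Oxacillin (9 mm) ≤ 12 mm → resistant
Amikacin (28 mm) ≥ 27 mm → Susceptible
Cefuroxime (25 mm) in 20–25 mm — I
Clindamycin: 26 mm is in 24–27 mm — intermediate
Doxycycline: 12 mm is ≤ 16 mm — resistant

I, S, R, S, I, I, R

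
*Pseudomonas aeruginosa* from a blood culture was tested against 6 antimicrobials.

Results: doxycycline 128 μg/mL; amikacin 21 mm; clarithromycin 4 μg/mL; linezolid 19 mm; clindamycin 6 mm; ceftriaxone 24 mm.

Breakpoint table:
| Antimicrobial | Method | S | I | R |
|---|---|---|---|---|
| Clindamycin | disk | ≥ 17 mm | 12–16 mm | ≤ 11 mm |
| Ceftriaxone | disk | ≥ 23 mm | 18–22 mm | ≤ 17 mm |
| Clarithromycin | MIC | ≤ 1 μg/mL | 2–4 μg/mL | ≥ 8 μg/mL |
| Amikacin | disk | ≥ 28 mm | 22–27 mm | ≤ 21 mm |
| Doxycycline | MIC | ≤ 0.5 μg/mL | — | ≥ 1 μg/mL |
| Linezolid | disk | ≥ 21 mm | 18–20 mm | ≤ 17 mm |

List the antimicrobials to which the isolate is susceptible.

Doxycycline: 128 μg/mL is ≥ 1 μg/mL → R
Amikacin (21 mm) ≤ 21 mm — R
Clarithromycin 4 μg/mL: in 2–4 μg/mL ⇒ Intermediate
Linezolid 19 mm: in 18–20 mm ⇒ Intermediate
Clindamycin (6 mm) ≤ 11 mm ⇒ R
Ceftriaxone: 24 mm is ≥ 23 mm — S

ceftriaxone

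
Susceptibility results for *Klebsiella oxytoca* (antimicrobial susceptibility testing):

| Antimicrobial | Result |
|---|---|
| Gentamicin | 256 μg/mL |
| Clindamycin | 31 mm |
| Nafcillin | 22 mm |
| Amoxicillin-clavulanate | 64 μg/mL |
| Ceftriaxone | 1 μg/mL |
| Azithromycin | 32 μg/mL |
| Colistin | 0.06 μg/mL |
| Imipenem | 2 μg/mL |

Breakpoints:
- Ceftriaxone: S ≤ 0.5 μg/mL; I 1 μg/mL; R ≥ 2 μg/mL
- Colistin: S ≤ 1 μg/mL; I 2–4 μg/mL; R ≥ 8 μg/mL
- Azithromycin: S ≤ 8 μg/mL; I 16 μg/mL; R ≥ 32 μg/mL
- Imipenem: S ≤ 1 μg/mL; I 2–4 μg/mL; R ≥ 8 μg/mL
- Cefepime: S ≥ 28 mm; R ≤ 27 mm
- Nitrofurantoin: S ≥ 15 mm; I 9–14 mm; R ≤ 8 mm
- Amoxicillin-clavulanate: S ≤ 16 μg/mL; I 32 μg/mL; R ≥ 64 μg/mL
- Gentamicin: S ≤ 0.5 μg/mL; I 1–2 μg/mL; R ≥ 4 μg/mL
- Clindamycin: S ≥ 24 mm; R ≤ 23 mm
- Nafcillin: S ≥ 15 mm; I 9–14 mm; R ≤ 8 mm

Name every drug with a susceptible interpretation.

clindamycin, nafcillin, colistin

Gentamicin 256 μg/mL: ≥ 4 μg/mL → R
Clindamycin (31 mm) ≥ 24 mm ⇒ susceptible
Nafcillin (22 mm) ≥ 15 mm → S
Amoxicillin-clavulanate: 64 μg/mL is ≥ 64 μg/mL — resistant
Ceftriaxone 1 μg/mL: = 1 μg/mL — Intermediate
Azithromycin (32 μg/mL) ≥ 32 μg/mL — R
Colistin 0.06 μg/mL: ≤ 1 μg/mL → S
Imipenem: 2 μg/mL is in 2–4 μg/mL ⇒ I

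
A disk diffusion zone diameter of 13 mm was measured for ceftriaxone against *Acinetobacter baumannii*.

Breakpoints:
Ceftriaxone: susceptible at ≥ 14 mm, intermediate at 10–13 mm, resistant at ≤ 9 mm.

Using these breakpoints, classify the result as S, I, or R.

Ceftriaxone (13 mm) in 10–13 mm ⇒ intermediate

I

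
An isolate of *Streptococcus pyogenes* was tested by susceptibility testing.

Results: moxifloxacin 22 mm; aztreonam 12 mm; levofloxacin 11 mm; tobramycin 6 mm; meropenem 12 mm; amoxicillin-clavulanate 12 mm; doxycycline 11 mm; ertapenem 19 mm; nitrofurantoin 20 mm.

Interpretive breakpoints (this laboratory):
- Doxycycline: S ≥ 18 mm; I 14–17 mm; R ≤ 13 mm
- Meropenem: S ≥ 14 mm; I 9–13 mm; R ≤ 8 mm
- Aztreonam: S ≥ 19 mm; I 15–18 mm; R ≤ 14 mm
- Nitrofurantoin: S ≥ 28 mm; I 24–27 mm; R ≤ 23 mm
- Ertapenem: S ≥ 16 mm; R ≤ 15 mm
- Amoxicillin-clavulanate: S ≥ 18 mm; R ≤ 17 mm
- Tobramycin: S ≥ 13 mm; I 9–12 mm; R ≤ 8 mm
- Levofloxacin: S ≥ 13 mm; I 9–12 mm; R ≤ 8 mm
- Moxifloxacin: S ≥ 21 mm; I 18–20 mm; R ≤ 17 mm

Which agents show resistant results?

Moxifloxacin (22 mm) ≥ 21 mm ⇒ susceptible
Aztreonam: 12 mm is ≤ 14 mm ⇒ resistant
Levofloxacin: 11 mm is in 9–12 mm ⇒ Intermediate
Tobramycin: 6 mm is ≤ 8 mm → R
Meropenem 12 mm: in 9–13 mm ⇒ I
Amoxicillin-clavulanate (12 mm) ≤ 17 mm → resistant
Doxycycline 11 mm: ≤ 13 mm — resistant
Ertapenem: 19 mm is ≥ 16 mm ⇒ S
Nitrofurantoin: 20 mm is ≤ 23 mm ⇒ R

aztreonam, tobramycin, amoxicillin-clavulanate, doxycycline, nitrofurantoin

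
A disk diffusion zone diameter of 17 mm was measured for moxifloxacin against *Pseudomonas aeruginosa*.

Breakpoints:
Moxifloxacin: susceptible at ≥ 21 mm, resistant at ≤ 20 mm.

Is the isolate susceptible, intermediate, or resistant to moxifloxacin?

Moxifloxacin: 17 mm is ≤ 20 mm → R

R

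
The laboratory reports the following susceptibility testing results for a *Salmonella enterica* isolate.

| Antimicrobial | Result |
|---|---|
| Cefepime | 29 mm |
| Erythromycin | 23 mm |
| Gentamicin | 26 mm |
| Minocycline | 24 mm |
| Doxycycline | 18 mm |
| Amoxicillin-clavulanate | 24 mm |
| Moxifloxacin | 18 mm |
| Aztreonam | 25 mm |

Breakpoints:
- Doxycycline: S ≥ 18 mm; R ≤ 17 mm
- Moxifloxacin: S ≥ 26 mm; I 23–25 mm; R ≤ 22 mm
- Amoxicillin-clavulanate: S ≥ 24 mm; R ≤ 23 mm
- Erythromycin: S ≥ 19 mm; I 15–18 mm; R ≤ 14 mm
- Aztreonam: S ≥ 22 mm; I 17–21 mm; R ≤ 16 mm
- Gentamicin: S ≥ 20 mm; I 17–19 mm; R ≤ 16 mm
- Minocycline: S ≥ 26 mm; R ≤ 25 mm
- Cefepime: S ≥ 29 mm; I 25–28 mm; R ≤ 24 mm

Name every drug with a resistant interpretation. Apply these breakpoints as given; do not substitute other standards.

Cefepime: 29 mm is ≥ 29 mm → susceptible
Erythromycin 23 mm: ≥ 19 mm — S
Gentamicin (26 mm) ≥ 20 mm → susceptible
Minocycline 24 mm: ≤ 25 mm → Resistant
Doxycycline (18 mm) ≥ 18 mm → S
Amoxicillin-clavulanate (24 mm) ≥ 24 mm ⇒ Susceptible
Moxifloxacin 18 mm: ≤ 22 mm — Resistant
Aztreonam (25 mm) ≥ 22 mm ⇒ susceptible

minocycline, moxifloxacin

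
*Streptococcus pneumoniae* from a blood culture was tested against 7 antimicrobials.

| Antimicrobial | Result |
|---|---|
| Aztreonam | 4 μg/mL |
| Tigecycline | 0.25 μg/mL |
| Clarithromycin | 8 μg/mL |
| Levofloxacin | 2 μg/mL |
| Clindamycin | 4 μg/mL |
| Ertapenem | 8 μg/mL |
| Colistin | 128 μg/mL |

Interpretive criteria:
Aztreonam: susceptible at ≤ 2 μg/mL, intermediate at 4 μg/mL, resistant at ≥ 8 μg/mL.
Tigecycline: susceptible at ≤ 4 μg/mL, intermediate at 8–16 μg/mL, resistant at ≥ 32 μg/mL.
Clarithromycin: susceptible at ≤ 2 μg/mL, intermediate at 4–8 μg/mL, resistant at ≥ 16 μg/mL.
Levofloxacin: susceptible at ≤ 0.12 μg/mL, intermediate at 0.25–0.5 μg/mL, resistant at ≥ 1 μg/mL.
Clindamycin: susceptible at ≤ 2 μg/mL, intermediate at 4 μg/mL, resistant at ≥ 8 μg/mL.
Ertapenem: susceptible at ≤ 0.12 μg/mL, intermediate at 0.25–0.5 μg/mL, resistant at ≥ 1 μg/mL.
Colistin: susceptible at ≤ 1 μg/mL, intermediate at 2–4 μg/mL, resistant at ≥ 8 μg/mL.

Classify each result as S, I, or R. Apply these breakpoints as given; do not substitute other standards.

Aztreonam: 4 μg/mL is = 4 μg/mL ⇒ I
Tigecycline (0.25 μg/mL) ≤ 4 μg/mL ⇒ susceptible
Clarithromycin: 8 μg/mL is in 4–8 μg/mL → I
Levofloxacin: 2 μg/mL is ≥ 1 μg/mL ⇒ resistant
Clindamycin (4 μg/mL) = 4 μg/mL ⇒ intermediate
Ertapenem: 8 μg/mL is ≥ 1 μg/mL ⇒ Resistant
Colistin 128 μg/mL: ≥ 8 μg/mL → R

I, S, I, R, I, R, R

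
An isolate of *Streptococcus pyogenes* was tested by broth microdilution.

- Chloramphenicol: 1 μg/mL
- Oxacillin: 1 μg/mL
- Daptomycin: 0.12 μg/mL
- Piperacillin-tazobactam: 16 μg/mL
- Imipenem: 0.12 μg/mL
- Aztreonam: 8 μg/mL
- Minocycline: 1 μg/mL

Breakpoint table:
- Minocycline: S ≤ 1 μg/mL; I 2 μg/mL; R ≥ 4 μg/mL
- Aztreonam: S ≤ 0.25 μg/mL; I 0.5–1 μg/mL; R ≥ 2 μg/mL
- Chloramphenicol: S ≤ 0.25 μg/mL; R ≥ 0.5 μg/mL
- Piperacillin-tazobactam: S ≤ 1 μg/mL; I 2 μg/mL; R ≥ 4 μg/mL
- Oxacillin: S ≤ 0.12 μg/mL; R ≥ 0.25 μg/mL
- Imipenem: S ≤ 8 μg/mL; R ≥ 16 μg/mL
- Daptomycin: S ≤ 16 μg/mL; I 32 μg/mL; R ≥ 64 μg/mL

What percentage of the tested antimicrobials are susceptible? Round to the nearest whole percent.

Chloramphenicol (1 μg/mL) ≥ 0.5 μg/mL → resistant
Oxacillin (1 μg/mL) ≥ 0.25 μg/mL — R
Daptomycin: 0.12 μg/mL is ≤ 16 μg/mL ⇒ Susceptible
Piperacillin-tazobactam 16 μg/mL: ≥ 4 μg/mL — R
Imipenem (0.12 μg/mL) ≤ 8 μg/mL ⇒ susceptible
Aztreonam 8 μg/mL: ≥ 2 μg/mL ⇒ R
Minocycline 1 μg/mL: ≤ 1 μg/mL → susceptible
Susceptible: 3/7

43%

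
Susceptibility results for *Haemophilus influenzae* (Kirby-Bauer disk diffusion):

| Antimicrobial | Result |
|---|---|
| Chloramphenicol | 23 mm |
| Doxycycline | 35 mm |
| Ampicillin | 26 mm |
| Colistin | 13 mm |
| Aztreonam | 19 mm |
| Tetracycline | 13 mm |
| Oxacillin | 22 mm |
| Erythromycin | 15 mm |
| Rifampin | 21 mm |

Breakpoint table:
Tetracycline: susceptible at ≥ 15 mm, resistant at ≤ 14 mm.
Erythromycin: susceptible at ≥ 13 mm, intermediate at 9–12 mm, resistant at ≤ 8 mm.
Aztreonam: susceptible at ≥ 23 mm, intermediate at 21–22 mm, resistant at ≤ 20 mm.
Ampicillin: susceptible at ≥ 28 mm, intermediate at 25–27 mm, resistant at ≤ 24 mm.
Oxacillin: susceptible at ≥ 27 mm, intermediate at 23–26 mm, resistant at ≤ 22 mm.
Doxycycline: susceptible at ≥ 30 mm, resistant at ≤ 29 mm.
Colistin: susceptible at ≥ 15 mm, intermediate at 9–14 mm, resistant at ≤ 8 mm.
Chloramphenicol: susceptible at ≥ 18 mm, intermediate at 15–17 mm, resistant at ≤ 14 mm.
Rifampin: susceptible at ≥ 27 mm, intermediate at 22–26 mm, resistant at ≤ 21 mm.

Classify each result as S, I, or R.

Chloramphenicol (23 mm) ≥ 18 mm → S
Doxycycline: 35 mm is ≥ 30 mm — Susceptible
Ampicillin: 26 mm is in 25–27 mm ⇒ Intermediate
Colistin (13 mm) in 9–14 mm ⇒ intermediate
Aztreonam 19 mm: ≤ 20 mm ⇒ Resistant
Tetracycline (13 mm) ≤ 14 mm → R
Oxacillin: 22 mm is ≤ 22 mm ⇒ Resistant
Erythromycin (15 mm) ≥ 13 mm → susceptible
Rifampin (21 mm) ≤ 21 mm ⇒ R

S, S, I, I, R, R, R, S, R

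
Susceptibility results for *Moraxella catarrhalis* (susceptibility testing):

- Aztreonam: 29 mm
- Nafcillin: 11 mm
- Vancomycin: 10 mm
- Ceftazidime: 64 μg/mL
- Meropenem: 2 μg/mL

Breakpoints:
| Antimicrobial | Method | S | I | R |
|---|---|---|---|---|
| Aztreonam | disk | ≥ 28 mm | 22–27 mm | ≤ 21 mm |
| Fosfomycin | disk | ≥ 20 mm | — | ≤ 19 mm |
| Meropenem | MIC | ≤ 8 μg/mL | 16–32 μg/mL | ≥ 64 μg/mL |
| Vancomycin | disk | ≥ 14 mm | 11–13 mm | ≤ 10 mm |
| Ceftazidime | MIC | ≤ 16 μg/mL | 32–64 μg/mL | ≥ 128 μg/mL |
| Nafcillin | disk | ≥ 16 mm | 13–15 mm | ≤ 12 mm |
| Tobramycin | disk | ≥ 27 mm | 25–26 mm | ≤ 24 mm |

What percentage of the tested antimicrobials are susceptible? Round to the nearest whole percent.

Aztreonam (29 mm) ≥ 28 mm — Susceptible
Nafcillin (11 mm) ≤ 12 mm — resistant
Vancomycin: 10 mm is ≤ 10 mm → R
Ceftazidime: 64 μg/mL is in 32–64 μg/mL → Intermediate
Meropenem 2 μg/mL: ≤ 8 μg/mL ⇒ S
Susceptible: 2/5

40%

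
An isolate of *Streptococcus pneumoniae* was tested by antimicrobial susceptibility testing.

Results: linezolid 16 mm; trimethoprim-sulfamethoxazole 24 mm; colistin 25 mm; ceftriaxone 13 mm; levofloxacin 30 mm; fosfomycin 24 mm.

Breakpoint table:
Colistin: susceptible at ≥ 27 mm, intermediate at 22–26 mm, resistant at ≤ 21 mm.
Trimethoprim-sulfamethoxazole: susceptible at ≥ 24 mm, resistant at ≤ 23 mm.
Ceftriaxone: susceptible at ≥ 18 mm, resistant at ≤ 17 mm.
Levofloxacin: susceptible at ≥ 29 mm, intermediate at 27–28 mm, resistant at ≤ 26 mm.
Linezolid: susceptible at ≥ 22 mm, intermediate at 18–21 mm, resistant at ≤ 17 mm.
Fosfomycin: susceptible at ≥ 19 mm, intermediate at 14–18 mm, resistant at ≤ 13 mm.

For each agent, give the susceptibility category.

R, S, I, R, S, S

Linezolid (16 mm) ≤ 17 mm ⇒ Resistant
Trimethoprim-sulfamethoxazole 24 mm: ≥ 24 mm ⇒ S
Colistin: 25 mm is in 22–26 mm — Intermediate
Ceftriaxone (13 mm) ≤ 17 mm — resistant
Levofloxacin (30 mm) ≥ 29 mm — susceptible
Fosfomycin (24 mm) ≥ 19 mm — S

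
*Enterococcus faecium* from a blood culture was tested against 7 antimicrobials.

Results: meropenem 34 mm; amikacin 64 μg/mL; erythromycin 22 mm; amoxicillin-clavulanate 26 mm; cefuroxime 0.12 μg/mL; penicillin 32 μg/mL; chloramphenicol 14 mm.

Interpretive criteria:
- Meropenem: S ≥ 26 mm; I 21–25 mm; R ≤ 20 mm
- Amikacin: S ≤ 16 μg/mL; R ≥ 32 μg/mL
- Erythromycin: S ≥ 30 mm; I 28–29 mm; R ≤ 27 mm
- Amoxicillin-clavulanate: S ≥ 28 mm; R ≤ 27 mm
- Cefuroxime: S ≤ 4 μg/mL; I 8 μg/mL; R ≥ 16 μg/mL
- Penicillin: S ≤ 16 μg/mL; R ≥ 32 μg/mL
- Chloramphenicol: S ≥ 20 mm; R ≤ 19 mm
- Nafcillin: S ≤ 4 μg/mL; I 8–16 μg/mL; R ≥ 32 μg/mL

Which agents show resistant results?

amikacin, erythromycin, amoxicillin-clavulanate, penicillin, chloramphenicol

Meropenem (34 mm) ≥ 26 mm → Susceptible
Amikacin (64 μg/mL) ≥ 32 μg/mL ⇒ R
Erythromycin 22 mm: ≤ 27 mm → R
Amoxicillin-clavulanate: 26 mm is ≤ 27 mm → R
Cefuroxime 0.12 μg/mL: ≤ 4 μg/mL — susceptible
Penicillin: 32 μg/mL is ≥ 32 μg/mL — Resistant
Chloramphenicol 14 mm: ≤ 19 mm → resistant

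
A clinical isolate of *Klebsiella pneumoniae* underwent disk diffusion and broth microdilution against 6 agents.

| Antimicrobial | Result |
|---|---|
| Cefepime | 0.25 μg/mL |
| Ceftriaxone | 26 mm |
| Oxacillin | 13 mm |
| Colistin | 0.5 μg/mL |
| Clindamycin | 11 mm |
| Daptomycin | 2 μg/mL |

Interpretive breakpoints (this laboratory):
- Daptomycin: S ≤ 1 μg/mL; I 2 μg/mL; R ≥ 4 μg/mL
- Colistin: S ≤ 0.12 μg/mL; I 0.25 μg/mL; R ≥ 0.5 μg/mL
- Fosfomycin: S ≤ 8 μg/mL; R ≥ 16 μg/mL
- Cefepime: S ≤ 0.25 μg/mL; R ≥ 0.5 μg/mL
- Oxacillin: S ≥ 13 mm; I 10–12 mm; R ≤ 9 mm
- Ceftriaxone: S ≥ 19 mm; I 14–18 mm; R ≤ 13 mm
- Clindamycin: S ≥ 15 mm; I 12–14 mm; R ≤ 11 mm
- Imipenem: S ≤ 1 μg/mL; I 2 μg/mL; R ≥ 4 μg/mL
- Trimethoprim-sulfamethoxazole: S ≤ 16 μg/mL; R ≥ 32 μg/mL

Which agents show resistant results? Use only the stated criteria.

Cefepime (0.25 μg/mL) ≤ 0.25 μg/mL — susceptible
Ceftriaxone: 26 mm is ≥ 19 mm ⇒ susceptible
Oxacillin (13 mm) ≥ 13 mm ⇒ Susceptible
Colistin 0.5 μg/mL: ≥ 0.5 μg/mL ⇒ Resistant
Clindamycin (11 mm) ≤ 11 mm → R
Daptomycin: 2 μg/mL is = 2 μg/mL — intermediate

colistin, clindamycin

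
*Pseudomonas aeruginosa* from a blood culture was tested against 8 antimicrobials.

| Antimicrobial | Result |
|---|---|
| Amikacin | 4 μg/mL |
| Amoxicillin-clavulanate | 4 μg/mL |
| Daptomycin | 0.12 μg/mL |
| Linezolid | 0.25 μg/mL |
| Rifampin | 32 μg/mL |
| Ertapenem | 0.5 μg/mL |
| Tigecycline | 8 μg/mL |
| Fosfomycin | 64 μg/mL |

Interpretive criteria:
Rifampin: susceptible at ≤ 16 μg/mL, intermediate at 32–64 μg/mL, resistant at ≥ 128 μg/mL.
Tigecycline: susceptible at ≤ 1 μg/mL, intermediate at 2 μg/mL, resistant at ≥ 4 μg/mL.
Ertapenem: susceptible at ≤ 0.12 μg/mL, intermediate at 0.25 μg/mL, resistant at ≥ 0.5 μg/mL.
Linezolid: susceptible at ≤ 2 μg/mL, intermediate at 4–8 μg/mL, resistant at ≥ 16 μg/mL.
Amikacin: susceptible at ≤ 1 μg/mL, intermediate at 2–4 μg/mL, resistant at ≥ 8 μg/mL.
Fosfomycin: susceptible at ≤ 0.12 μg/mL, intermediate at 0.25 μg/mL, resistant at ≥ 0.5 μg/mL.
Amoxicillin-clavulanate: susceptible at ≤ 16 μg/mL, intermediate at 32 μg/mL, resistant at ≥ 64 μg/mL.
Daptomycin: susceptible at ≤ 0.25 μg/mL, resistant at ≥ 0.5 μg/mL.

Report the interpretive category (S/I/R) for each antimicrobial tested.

Amikacin: 4 μg/mL is in 2–4 μg/mL — intermediate
Amoxicillin-clavulanate 4 μg/mL: ≤ 16 μg/mL — Susceptible
Daptomycin 0.12 μg/mL: ≤ 0.25 μg/mL → susceptible
Linezolid: 0.25 μg/mL is ≤ 2 μg/mL ⇒ Susceptible
Rifampin (32 μg/mL) in 32–64 μg/mL — I
Ertapenem: 0.5 μg/mL is ≥ 0.5 μg/mL ⇒ Resistant
Tigecycline (8 μg/mL) ≥ 4 μg/mL ⇒ resistant
Fosfomycin (64 μg/mL) ≥ 0.5 μg/mL — Resistant

I, S, S, S, I, R, R, R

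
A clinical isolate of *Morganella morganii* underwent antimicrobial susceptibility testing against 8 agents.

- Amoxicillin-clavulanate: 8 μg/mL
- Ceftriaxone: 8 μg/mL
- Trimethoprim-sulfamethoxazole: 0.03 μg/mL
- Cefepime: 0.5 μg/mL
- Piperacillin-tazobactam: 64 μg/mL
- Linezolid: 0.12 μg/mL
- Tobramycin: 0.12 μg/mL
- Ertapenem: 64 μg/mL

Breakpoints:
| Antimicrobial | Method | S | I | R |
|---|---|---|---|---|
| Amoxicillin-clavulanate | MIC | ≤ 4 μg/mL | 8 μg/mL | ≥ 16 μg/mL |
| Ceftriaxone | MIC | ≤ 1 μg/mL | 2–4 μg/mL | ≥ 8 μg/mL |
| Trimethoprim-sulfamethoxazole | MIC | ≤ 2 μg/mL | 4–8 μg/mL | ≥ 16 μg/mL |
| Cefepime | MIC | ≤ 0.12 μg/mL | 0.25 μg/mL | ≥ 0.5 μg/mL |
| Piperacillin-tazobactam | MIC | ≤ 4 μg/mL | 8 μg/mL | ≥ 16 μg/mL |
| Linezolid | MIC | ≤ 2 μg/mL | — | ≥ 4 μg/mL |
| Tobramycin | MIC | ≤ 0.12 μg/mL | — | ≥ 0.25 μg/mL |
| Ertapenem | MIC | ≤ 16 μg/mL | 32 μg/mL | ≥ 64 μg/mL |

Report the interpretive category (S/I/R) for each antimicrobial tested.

I, R, S, R, R, S, S, R

Amoxicillin-clavulanate: 8 μg/mL is = 8 μg/mL — I
Ceftriaxone 8 μg/mL: ≥ 8 μg/mL → R
Trimethoprim-sulfamethoxazole 0.03 μg/mL: ≤ 2 μg/mL — susceptible
Cefepime: 0.5 μg/mL is ≥ 0.5 μg/mL → Resistant
Piperacillin-tazobactam: 64 μg/mL is ≥ 16 μg/mL → resistant
Linezolid (0.12 μg/mL) ≤ 2 μg/mL ⇒ S
Tobramycin (0.12 μg/mL) ≤ 0.12 μg/mL ⇒ Susceptible
Ertapenem 64 μg/mL: ≥ 64 μg/mL ⇒ resistant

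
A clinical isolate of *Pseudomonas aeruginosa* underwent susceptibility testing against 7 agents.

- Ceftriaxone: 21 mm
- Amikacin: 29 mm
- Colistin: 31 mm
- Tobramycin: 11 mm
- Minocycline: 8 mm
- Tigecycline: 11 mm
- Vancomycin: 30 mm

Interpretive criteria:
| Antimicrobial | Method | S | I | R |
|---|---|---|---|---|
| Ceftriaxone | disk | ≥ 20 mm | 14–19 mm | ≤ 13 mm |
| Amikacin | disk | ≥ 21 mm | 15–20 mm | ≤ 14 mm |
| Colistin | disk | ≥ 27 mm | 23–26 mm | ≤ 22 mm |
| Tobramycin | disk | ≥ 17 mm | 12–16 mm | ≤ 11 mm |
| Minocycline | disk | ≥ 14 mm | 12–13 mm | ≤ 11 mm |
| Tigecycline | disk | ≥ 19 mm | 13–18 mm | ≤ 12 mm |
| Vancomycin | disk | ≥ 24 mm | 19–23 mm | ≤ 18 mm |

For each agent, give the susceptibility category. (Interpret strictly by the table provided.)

Ceftriaxone (21 mm) ≥ 20 mm — S
Amikacin 29 mm: ≥ 21 mm — susceptible
Colistin 31 mm: ≥ 27 mm ⇒ S
Tobramycin (11 mm) ≤ 11 mm ⇒ R
Minocycline 8 mm: ≤ 11 mm — R
Tigecycline (11 mm) ≤ 12 mm ⇒ R
Vancomycin (30 mm) ≥ 24 mm ⇒ Susceptible

S, S, S, R, R, R, S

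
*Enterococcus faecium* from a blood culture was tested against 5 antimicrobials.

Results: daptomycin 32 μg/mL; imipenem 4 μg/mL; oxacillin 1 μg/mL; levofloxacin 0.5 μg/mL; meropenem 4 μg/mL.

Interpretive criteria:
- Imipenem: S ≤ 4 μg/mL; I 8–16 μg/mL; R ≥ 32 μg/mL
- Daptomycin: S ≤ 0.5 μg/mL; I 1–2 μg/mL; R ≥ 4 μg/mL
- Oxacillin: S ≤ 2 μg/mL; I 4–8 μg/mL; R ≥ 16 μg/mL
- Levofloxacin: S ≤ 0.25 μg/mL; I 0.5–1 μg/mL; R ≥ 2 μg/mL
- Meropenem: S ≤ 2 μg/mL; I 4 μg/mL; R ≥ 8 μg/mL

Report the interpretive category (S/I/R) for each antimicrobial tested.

Daptomycin: 32 μg/mL is ≥ 4 μg/mL → R
Imipenem 4 μg/mL: ≤ 4 μg/mL → Susceptible
Oxacillin (1 μg/mL) ≤ 2 μg/mL ⇒ S
Levofloxacin 0.5 μg/mL: in 0.5–1 μg/mL → intermediate
Meropenem: 4 μg/mL is = 4 μg/mL ⇒ intermediate

R, S, S, I, I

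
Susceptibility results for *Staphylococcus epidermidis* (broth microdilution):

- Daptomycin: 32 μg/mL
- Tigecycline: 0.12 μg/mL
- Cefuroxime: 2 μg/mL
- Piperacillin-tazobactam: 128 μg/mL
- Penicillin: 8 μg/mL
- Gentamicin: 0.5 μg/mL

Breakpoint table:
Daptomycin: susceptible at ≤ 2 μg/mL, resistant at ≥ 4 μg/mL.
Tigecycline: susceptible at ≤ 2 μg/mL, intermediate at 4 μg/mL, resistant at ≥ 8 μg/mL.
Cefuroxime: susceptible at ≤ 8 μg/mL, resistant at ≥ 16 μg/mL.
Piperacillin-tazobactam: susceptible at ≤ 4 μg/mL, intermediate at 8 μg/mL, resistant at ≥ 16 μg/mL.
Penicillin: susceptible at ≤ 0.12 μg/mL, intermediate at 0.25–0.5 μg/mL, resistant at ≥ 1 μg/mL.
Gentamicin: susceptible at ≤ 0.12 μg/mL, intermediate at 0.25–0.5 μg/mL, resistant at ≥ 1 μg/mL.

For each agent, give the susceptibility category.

Daptomycin (32 μg/mL) ≥ 4 μg/mL → resistant
Tigecycline: 0.12 μg/mL is ≤ 2 μg/mL → Susceptible
Cefuroxime 2 μg/mL: ≤ 8 μg/mL — Susceptible
Piperacillin-tazobactam 128 μg/mL: ≥ 16 μg/mL ⇒ R
Penicillin (8 μg/mL) ≥ 1 μg/mL ⇒ Resistant
Gentamicin: 0.5 μg/mL is in 0.25–0.5 μg/mL ⇒ intermediate

R, S, S, R, R, I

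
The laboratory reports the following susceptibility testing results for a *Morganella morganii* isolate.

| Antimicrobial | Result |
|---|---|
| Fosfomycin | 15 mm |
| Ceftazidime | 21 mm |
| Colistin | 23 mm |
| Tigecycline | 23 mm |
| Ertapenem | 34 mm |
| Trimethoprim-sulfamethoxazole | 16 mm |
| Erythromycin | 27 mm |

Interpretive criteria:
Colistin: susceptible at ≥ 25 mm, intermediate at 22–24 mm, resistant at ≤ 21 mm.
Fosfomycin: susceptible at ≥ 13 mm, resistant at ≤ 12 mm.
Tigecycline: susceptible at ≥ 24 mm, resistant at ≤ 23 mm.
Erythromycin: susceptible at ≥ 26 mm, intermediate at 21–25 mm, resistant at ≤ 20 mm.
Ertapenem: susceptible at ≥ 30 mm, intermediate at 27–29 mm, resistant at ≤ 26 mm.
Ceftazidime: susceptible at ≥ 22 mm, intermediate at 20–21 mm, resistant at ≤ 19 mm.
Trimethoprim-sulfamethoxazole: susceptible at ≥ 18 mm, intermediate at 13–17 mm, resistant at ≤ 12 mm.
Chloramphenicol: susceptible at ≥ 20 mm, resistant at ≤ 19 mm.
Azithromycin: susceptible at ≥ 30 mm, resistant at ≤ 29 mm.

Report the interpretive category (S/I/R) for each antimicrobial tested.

Fosfomycin (15 mm) ≥ 13 mm ⇒ Susceptible
Ceftazidime (21 mm) in 20–21 mm → I
Colistin (23 mm) in 22–24 mm — Intermediate
Tigecycline 23 mm: ≤ 23 mm → resistant
Ertapenem (34 mm) ≥ 30 mm ⇒ susceptible
Trimethoprim-sulfamethoxazole 16 mm: in 13–17 mm → I
Erythromycin (27 mm) ≥ 26 mm — Susceptible

S, I, I, R, S, I, S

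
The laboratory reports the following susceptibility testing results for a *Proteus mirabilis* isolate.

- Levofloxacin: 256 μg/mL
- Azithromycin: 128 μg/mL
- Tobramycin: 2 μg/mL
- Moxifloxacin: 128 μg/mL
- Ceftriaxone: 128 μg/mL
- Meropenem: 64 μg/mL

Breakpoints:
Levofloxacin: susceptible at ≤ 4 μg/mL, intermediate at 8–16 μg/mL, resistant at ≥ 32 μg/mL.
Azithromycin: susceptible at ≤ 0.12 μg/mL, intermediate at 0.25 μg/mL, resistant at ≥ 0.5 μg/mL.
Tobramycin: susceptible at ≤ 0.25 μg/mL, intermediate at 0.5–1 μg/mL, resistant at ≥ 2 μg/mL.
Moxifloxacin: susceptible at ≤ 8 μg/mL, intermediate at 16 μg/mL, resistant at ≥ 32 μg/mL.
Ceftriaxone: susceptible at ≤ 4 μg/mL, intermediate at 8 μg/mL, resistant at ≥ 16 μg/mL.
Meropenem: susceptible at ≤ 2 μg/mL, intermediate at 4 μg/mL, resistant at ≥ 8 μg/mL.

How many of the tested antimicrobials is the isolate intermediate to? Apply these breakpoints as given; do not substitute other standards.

Levofloxacin 256 μg/mL: ≥ 32 μg/mL ⇒ resistant
Azithromycin (128 μg/mL) ≥ 0.5 μg/mL — Resistant
Tobramycin 2 μg/mL: ≥ 2 μg/mL ⇒ resistant
Moxifloxacin (128 μg/mL) ≥ 32 μg/mL → resistant
Ceftriaxone: 128 μg/mL is ≥ 16 μg/mL ⇒ Resistant
Meropenem: 64 μg/mL is ≥ 8 μg/mL → resistant
Intermediate: 0

0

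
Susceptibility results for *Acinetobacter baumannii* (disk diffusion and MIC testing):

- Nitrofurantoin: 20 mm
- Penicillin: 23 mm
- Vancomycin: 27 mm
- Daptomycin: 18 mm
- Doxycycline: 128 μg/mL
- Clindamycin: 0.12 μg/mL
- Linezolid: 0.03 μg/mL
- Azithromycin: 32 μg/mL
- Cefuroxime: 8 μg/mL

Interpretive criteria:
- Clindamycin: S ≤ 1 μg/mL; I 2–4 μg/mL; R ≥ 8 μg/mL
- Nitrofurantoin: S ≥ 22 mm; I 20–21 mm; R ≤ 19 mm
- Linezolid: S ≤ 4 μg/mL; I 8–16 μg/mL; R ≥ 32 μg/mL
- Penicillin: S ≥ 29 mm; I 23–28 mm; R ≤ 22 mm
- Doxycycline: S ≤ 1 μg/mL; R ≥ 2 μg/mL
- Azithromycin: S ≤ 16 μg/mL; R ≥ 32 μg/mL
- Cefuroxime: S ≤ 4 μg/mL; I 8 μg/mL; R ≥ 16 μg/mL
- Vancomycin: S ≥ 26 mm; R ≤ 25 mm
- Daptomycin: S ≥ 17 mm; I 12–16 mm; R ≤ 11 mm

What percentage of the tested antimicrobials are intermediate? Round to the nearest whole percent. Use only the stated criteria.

33%

Nitrofurantoin (20 mm) in 20–21 mm → Intermediate
Penicillin (23 mm) in 23–28 mm ⇒ I
Vancomycin 27 mm: ≥ 26 mm — Susceptible
Daptomycin 18 mm: ≥ 17 mm → susceptible
Doxycycline (128 μg/mL) ≥ 2 μg/mL → resistant
Clindamycin 0.12 μg/mL: ≤ 1 μg/mL → Susceptible
Linezolid: 0.03 μg/mL is ≤ 4 μg/mL ⇒ Susceptible
Azithromycin: 32 μg/mL is ≥ 32 μg/mL ⇒ resistant
Cefuroxime: 8 μg/mL is = 8 μg/mL ⇒ I
Intermediate: 3/9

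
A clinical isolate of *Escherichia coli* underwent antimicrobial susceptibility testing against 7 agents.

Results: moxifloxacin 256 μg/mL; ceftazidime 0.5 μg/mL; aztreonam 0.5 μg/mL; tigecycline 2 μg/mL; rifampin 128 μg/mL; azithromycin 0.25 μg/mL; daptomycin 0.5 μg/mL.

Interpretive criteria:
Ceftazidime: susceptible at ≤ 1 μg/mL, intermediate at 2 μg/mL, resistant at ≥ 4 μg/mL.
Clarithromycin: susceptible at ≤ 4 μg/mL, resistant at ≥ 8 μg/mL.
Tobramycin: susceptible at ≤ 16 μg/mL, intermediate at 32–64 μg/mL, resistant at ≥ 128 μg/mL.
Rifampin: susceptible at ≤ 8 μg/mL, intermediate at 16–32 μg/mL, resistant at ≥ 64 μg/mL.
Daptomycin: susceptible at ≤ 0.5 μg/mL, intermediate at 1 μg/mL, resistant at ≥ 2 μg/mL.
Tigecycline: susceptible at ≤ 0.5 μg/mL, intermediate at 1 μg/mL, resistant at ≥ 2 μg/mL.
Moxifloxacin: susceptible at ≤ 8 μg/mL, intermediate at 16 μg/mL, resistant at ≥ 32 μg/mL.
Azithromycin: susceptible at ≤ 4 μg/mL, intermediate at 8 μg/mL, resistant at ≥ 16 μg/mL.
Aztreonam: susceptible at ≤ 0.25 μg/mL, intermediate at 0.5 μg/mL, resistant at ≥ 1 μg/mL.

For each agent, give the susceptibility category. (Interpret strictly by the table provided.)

Moxifloxacin: 256 μg/mL is ≥ 32 μg/mL — resistant
Ceftazidime (0.5 μg/mL) ≤ 1 μg/mL ⇒ S
Aztreonam 0.5 μg/mL: = 0.5 μg/mL ⇒ intermediate
Tigecycline: 2 μg/mL is ≥ 2 μg/mL → Resistant
Rifampin (128 μg/mL) ≥ 64 μg/mL ⇒ R
Azithromycin (0.25 μg/mL) ≤ 4 μg/mL — S
Daptomycin 0.5 μg/mL: ≤ 0.5 μg/mL — susceptible

R, S, I, R, R, S, S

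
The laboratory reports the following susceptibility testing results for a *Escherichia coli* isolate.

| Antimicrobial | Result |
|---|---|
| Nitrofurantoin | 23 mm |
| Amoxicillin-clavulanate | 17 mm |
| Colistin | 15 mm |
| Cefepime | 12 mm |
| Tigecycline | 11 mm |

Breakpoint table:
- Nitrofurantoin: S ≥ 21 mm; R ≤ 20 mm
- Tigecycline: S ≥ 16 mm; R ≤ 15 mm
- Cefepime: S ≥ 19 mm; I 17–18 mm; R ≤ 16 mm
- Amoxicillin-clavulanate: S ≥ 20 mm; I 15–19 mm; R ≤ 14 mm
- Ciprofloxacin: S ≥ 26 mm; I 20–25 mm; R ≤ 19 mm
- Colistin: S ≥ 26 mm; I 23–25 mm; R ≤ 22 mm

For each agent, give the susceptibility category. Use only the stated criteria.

Nitrofurantoin 23 mm: ≥ 21 mm — S
Amoxicillin-clavulanate 17 mm: in 15–19 mm — intermediate
Colistin: 15 mm is ≤ 22 mm — resistant
Cefepime 12 mm: ≤ 16 mm → Resistant
Tigecycline 11 mm: ≤ 15 mm → resistant

S, I, R, R, R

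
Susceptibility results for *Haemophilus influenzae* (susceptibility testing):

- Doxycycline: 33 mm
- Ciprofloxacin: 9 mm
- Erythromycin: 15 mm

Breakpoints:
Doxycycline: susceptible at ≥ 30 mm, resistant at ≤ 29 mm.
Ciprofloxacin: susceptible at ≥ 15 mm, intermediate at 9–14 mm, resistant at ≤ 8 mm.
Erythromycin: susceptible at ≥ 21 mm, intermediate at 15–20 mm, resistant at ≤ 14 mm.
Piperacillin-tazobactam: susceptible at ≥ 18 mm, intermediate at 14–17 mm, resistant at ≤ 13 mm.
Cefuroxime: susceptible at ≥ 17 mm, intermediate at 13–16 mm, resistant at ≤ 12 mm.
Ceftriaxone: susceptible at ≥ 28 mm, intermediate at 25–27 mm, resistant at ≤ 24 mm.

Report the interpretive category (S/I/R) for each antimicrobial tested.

S, I, I

Doxycycline 33 mm: ≥ 30 mm — susceptible
Ciprofloxacin 9 mm: in 9–14 mm → Intermediate
Erythromycin 15 mm: in 15–20 mm ⇒ intermediate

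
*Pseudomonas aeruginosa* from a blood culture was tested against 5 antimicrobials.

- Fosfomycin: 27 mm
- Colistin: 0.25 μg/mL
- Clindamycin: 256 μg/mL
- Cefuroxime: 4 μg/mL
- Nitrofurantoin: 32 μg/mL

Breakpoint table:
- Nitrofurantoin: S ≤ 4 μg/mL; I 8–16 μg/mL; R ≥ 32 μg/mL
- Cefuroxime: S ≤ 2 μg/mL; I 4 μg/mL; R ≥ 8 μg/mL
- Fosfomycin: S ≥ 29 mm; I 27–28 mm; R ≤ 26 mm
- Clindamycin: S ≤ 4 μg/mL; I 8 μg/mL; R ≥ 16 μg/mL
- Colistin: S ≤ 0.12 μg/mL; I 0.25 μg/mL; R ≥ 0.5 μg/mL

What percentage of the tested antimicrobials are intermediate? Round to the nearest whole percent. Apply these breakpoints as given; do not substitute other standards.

60%

Fosfomycin (27 mm) in 27–28 mm ⇒ intermediate
Colistin 0.25 μg/mL: = 0.25 μg/mL — intermediate
Clindamycin (256 μg/mL) ≥ 16 μg/mL — resistant
Cefuroxime (4 μg/mL) = 4 μg/mL → Intermediate
Nitrofurantoin (32 μg/mL) ≥ 32 μg/mL → resistant
Intermediate: 3/5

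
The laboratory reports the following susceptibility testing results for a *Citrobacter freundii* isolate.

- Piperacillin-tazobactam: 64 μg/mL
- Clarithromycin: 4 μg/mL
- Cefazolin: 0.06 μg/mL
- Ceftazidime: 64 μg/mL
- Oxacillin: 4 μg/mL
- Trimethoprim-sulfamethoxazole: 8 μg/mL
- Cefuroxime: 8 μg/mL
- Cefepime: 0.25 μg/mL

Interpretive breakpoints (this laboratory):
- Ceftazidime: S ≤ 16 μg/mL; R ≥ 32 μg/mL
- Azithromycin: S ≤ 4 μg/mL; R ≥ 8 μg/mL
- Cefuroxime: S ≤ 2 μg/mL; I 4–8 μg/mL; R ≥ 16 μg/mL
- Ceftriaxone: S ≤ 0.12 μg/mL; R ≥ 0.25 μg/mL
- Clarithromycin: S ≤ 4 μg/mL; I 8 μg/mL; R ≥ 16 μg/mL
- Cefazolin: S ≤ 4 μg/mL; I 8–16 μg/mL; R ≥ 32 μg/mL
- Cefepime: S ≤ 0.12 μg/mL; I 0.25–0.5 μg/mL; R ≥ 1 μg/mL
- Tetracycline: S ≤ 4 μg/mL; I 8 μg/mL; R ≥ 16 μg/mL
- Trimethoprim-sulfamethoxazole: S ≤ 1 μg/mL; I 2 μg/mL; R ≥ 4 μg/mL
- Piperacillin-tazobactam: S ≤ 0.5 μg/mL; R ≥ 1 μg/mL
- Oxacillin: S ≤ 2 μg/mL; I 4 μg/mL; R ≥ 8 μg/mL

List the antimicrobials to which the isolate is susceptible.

Piperacillin-tazobactam: 64 μg/mL is ≥ 1 μg/mL → Resistant
Clarithromycin (4 μg/mL) ≤ 4 μg/mL → Susceptible
Cefazolin: 0.06 μg/mL is ≤ 4 μg/mL → susceptible
Ceftazidime (64 μg/mL) ≥ 32 μg/mL — resistant
Oxacillin (4 μg/mL) = 4 μg/mL ⇒ Intermediate
Trimethoprim-sulfamethoxazole 8 μg/mL: ≥ 4 μg/mL ⇒ R
Cefuroxime 8 μg/mL: in 4–8 μg/mL → Intermediate
Cefepime 0.25 μg/mL: in 0.25–0.5 μg/mL — Intermediate

clarithromycin, cefazolin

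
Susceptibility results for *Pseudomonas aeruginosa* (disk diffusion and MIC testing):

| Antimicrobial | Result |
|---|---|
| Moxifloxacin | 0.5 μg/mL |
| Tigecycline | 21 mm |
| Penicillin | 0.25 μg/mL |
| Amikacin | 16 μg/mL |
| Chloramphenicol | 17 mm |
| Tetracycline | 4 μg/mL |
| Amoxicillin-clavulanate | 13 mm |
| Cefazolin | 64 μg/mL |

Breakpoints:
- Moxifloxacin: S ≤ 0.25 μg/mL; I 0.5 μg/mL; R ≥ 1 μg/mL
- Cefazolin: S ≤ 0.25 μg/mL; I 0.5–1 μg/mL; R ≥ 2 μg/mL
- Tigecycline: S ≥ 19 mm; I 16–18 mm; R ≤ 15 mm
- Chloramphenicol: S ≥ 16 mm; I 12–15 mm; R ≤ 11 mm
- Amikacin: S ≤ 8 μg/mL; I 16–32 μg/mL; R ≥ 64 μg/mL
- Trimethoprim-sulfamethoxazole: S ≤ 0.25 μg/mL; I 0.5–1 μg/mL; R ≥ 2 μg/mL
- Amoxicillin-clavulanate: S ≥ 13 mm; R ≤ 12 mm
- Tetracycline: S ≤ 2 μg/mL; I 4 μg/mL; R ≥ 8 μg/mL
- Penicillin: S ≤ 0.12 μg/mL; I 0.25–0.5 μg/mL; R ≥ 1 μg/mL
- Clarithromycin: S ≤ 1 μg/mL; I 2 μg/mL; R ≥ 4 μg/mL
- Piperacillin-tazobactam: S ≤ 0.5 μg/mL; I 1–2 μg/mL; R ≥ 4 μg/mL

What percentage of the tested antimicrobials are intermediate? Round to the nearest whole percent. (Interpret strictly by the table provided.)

50%

Moxifloxacin: 0.5 μg/mL is = 0.5 μg/mL — Intermediate
Tigecycline (21 mm) ≥ 19 mm → Susceptible
Penicillin: 0.25 μg/mL is in 0.25–0.5 μg/mL ⇒ Intermediate
Amikacin (16 μg/mL) in 16–32 μg/mL → I
Chloramphenicol 17 mm: ≥ 16 mm → Susceptible
Tetracycline: 4 μg/mL is = 4 μg/mL → intermediate
Amoxicillin-clavulanate: 13 mm is ≥ 13 mm ⇒ Susceptible
Cefazolin 64 μg/mL: ≥ 2 μg/mL ⇒ R
Intermediate: 4/8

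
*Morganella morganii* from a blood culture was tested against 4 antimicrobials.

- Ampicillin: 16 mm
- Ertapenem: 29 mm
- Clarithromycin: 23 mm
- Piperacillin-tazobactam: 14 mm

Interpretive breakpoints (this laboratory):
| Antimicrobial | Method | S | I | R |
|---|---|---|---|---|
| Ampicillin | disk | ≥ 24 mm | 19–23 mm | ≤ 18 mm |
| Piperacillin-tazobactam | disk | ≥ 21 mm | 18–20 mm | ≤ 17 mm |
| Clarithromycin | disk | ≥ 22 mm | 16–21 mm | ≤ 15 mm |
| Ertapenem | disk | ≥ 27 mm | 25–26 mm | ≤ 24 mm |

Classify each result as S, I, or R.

Ampicillin 16 mm: ≤ 18 mm ⇒ Resistant
Ertapenem: 29 mm is ≥ 27 mm → Susceptible
Clarithromycin 23 mm: ≥ 22 mm → Susceptible
Piperacillin-tazobactam 14 mm: ≤ 17 mm → Resistant

R, S, S, R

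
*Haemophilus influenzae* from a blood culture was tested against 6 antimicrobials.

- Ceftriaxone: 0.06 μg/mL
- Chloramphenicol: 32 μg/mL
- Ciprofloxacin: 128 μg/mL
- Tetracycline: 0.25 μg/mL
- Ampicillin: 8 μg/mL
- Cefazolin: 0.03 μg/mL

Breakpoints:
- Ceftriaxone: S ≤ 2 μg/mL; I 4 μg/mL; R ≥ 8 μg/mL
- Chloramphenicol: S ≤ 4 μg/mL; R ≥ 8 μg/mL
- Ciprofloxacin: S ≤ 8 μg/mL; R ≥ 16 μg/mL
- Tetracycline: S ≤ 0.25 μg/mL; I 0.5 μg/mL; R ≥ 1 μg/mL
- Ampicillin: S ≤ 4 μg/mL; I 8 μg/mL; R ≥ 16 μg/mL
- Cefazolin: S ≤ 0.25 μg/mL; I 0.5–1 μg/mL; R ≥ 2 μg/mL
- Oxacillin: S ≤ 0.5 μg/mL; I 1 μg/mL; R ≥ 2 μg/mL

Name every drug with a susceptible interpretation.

Ceftriaxone: 0.06 μg/mL is ≤ 2 μg/mL ⇒ Susceptible
Chloramphenicol 32 μg/mL: ≥ 8 μg/mL → R
Ciprofloxacin (128 μg/mL) ≥ 16 μg/mL — resistant
Tetracycline (0.25 μg/mL) ≤ 0.25 μg/mL ⇒ Susceptible
Ampicillin: 8 μg/mL is = 8 μg/mL ⇒ I
Cefazolin: 0.03 μg/mL is ≤ 0.25 μg/mL — susceptible

ceftriaxone, tetracycline, cefazolin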